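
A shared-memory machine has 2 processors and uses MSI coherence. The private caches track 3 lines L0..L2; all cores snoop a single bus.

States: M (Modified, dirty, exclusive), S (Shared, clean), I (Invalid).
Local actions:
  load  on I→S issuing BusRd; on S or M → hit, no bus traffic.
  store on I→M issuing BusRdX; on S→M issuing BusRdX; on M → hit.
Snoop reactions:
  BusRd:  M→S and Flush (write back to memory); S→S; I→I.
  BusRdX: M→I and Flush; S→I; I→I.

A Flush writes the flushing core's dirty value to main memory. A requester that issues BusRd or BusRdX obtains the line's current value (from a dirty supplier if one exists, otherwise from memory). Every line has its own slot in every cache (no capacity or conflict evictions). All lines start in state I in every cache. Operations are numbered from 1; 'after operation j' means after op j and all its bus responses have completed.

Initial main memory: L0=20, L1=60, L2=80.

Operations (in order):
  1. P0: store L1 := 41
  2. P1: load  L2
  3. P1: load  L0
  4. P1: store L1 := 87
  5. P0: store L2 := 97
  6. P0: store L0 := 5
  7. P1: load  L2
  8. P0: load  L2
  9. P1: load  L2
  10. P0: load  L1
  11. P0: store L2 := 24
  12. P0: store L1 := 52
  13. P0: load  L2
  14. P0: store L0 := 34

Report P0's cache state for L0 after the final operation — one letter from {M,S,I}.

[1] P0: store L1 := 41 | P0:M(41), P1:I | bus: BusRdX
[2] P1: load  L2 | P0:I, P1:S(80) | bus: BusRd
[3] P1: load  L0 | P0:I, P1:S(20) | bus: BusRd
[4] P1: store L1 := 87 | P0:I, P1:M(87) | bus: BusRdX,Flush
[5] P0: store L2 := 97 | P0:M(97), P1:I | bus: BusRdX
[6] P0: store L0 := 5 | P0:M(5), P1:I | bus: BusRdX
[7] P1: load  L2 | P0:S(97), P1:S(97) | bus: BusRd,Flush
[8] P0: load  L2 | P0:S(97), P1:S(97) | bus: none
[9] P1: load  L2 | P0:S(97), P1:S(97) | bus: none
[10] P0: load  L1 | P0:S(87), P1:S(87) | bus: BusRd,Flush
[11] P0: store L2 := 24 | P0:M(24), P1:I | bus: BusRdX
[12] P0: store L1 := 52 | P0:M(52), P1:I | bus: BusRdX
[13] P0: load  L2 | P0:M(24), P1:I | bus: none
[14] P0: store L0 := 34 | P0:M(34), P1:I | bus: none

state = M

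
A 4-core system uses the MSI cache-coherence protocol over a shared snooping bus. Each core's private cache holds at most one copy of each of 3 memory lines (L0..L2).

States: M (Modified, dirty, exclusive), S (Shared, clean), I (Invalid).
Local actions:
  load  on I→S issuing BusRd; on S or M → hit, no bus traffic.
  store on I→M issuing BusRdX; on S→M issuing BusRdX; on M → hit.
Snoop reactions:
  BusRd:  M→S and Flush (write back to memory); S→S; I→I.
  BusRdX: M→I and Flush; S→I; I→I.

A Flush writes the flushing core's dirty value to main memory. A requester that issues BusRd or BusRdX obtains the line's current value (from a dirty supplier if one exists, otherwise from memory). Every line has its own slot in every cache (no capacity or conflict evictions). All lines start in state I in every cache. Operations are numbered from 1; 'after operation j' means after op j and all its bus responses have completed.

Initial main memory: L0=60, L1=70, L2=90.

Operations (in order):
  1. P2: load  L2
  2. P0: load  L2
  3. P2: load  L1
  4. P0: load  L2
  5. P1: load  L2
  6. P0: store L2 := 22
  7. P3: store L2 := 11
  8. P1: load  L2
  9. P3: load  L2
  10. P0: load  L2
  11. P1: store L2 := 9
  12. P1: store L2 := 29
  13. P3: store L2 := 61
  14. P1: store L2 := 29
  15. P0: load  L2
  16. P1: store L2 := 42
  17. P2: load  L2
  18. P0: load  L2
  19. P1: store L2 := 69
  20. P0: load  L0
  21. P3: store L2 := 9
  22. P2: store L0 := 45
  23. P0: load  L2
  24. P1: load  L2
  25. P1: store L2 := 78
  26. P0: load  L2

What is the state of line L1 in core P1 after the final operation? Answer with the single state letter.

state = I

1. P2: load  L2  bus=[BusRd]  L2: P0=I P1=I P2=S P3=I  mem[L2]=90
2. P0: load  L2  bus=[BusRd]  L2: P0=S P1=I P2=S P3=I  mem[L2]=90
3. P2: load  L1  bus=[BusRd]  L1: P0=I P1=I P2=S P3=I  mem[L1]=70
4. P0: load  L2  bus=[-]  L2: P0=S P1=I P2=S P3=I  mem[L2]=90
5. P1: load  L2  bus=[BusRd]  L2: P0=S P1=S P2=S P3=I  mem[L2]=90
6. P0: store L2 := 22  bus=[BusRdX]  L2: P0=M P1=I P2=I P3=I  mem[L2]=90
7. P3: store L2 := 11  bus=[BusRdX,Flush]  L2: P0=I P1=I P2=I P3=M  mem[L2]=22
8. P1: load  L2  bus=[BusRd,Flush]  L2: P0=I P1=S P2=I P3=S  mem[L2]=11
9. P3: load  L2  bus=[-]  L2: P0=I P1=S P2=I P3=S  mem[L2]=11
10. P0: load  L2  bus=[BusRd]  L2: P0=S P1=S P2=I P3=S  mem[L2]=11
11. P1: store L2 := 9  bus=[BusRdX]  L2: P0=I P1=M P2=I P3=I  mem[L2]=11
12. P1: store L2 := 29  bus=[-]  L2: P0=I P1=M P2=I P3=I  mem[L2]=11
13. P3: store L2 := 61  bus=[BusRdX,Flush]  L2: P0=I P1=I P2=I P3=M  mem[L2]=29
14. P1: store L2 := 29  bus=[BusRdX,Flush]  L2: P0=I P1=M P2=I P3=I  mem[L2]=61
15. P0: load  L2  bus=[BusRd,Flush]  L2: P0=S P1=S P2=I P3=I  mem[L2]=29
16. P1: store L2 := 42  bus=[BusRdX]  L2: P0=I P1=M P2=I P3=I  mem[L2]=29
17. P2: load  L2  bus=[BusRd,Flush]  L2: P0=I P1=S P2=S P3=I  mem[L2]=42
18. P0: load  L2  bus=[BusRd]  L2: P0=S P1=S P2=S P3=I  mem[L2]=42
19. P1: store L2 := 69  bus=[BusRdX]  L2: P0=I P1=M P2=I P3=I  mem[L2]=42
20. P0: load  L0  bus=[BusRd]  L0: P0=S P1=I P2=I P3=I  mem[L0]=60
21. P3: store L2 := 9  bus=[BusRdX,Flush]  L2: P0=I P1=I P2=I P3=M  mem[L2]=69
22. P2: store L0 := 45  bus=[BusRdX]  L0: P0=I P1=I P2=M P3=I  mem[L0]=60
23. P0: load  L2  bus=[BusRd,Flush]  L2: P0=S P1=I P2=I P3=S  mem[L2]=9
24. P1: load  L2  bus=[BusRd]  L2: P0=S P1=S P2=I P3=S  mem[L2]=9
25. P1: store L2 := 78  bus=[BusRdX]  L2: P0=I P1=M P2=I P3=I  mem[L2]=9
26. P0: load  L2  bus=[BusRd,Flush]  L2: P0=S P1=S P2=I P3=I  mem[L2]=78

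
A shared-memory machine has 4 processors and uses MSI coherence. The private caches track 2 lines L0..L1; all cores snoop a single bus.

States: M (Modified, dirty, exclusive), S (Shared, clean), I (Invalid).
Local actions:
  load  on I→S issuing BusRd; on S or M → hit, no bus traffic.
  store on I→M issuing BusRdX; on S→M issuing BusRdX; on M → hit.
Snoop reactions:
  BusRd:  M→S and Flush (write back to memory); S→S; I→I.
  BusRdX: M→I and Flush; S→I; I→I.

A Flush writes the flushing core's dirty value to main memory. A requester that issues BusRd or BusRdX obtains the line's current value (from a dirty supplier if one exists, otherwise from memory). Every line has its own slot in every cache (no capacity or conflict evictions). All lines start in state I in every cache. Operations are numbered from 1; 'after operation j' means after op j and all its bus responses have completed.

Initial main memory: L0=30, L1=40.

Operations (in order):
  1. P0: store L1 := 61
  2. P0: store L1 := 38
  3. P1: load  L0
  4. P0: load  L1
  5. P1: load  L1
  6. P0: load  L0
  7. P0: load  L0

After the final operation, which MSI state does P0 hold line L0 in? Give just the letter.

state = S

1. P0: store L1 := 61  bus=[BusRdX]  L1: P0=M P1=I P2=I P3=I  mem[L1]=40
2. P0: store L1 := 38  bus=[-]  L1: P0=M P1=I P2=I P3=I  mem[L1]=40
3. P1: load  L0  bus=[BusRd]  L0: P0=I P1=S P2=I P3=I  mem[L0]=30
4. P0: load  L1  bus=[-]  L1: P0=M P1=I P2=I P3=I  mem[L1]=40
5. P1: load  L1  bus=[BusRd,Flush]  L1: P0=S P1=S P2=I P3=I  mem[L1]=38
6. P0: load  L0  bus=[BusRd]  L0: P0=S P1=S P2=I P3=I  mem[L0]=30
7. P0: load  L0  bus=[-]  L0: P0=S P1=S P2=I P3=I  mem[L0]=30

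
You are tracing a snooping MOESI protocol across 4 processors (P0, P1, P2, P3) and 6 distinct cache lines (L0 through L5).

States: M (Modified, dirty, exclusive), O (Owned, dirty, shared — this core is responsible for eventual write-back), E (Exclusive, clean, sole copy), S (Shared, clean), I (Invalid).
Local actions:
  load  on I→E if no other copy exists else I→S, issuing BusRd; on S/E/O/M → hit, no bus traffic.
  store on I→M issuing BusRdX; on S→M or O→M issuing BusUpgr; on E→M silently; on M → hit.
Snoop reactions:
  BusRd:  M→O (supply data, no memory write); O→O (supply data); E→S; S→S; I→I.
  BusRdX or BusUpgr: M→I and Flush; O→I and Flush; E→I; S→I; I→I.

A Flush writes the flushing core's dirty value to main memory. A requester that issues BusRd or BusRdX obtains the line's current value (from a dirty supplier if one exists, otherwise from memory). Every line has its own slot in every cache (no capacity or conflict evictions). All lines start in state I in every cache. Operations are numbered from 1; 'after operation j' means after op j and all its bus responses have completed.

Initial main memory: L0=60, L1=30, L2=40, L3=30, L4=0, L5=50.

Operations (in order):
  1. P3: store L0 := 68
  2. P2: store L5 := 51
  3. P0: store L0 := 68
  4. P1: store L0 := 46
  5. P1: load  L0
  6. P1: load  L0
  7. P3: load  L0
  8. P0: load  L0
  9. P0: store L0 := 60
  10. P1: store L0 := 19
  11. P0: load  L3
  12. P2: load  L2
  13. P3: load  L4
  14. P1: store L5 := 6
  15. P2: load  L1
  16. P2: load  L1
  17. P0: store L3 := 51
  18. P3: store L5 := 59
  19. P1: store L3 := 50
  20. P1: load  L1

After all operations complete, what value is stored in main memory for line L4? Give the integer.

memory[L4] = 0

[1] P3: store L0 := 68 | P0:I, P1:I, P2:I, P3:M(68) | bus: BusRdX
[2] P2: store L5 := 51 | P0:I, P1:I, P2:M(51), P3:I | bus: BusRdX
[3] P0: store L0 := 68 | P0:M(68), P1:I, P2:I, P3:I | bus: BusRdX,Flush
[4] P1: store L0 := 46 | P0:I, P1:M(46), P2:I, P3:I | bus: BusRdX,Flush
[5] P1: load  L0 | P0:I, P1:M(46), P2:I, P3:I | bus: none
[6] P1: load  L0 | P0:I, P1:M(46), P2:I, P3:I | bus: none
[7] P3: load  L0 | P0:I, P1:O(46), P2:I, P3:S(46) | bus: BusRd
[8] P0: load  L0 | P0:S(46), P1:O(46), P2:I, P3:S(46) | bus: BusRd
[9] P0: store L0 := 60 | P0:M(60), P1:I, P2:I, P3:I | bus: BusUpgr,Flush
[10] P1: store L0 := 19 | P0:I, P1:M(19), P2:I, P3:I | bus: BusRdX,Flush
[11] P0: load  L3 | P0:E(30), P1:I, P2:I, P3:I | bus: BusRd
[12] P2: load  L2 | P0:I, P1:I, P2:E(40), P3:I | bus: BusRd
[13] P3: load  L4 | P0:I, P1:I, P2:I, P3:E(0) | bus: BusRd
[14] P1: store L5 := 6 | P0:I, P1:M(6), P2:I, P3:I | bus: BusRdX,Flush
[15] P2: load  L1 | P0:I, P1:I, P2:E(30), P3:I | bus: BusRd
[16] P2: load  L1 | P0:I, P1:I, P2:E(30), P3:I | bus: none
[17] P0: store L3 := 51 | P0:M(51), P1:I, P2:I, P3:I | bus: none
[18] P3: store L5 := 59 | P0:I, P1:I, P2:I, P3:M(59) | bus: BusRdX,Flush
[19] P1: store L3 := 50 | P0:I, P1:M(50), P2:I, P3:I | bus: BusRdX,Flush
[20] P1: load  L1 | P0:I, P1:S(30), P2:S(30), P3:I | bus: BusRd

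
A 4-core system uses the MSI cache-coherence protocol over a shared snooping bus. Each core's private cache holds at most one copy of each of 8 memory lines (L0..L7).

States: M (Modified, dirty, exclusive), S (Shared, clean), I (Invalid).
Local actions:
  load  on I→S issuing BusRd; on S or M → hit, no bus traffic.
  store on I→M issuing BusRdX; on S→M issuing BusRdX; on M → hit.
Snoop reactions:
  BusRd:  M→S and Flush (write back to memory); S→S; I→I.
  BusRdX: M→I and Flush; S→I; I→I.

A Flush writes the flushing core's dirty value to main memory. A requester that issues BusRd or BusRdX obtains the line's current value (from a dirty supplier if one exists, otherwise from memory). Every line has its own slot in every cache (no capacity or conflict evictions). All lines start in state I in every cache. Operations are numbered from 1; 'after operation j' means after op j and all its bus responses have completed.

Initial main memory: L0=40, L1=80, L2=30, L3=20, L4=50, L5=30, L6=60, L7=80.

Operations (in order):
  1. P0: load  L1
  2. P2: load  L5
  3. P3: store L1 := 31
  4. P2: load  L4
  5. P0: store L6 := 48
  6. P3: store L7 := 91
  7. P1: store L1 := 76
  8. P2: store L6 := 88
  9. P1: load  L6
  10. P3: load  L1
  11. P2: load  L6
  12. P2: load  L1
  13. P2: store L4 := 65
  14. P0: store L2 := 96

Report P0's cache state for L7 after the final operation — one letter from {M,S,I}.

state = I

1. P0: load  L1  bus=[BusRd]  L1: P0=S P1=I P2=I P3=I  mem[L1]=80
2. P2: load  L5  bus=[BusRd]  L5: P0=I P1=I P2=S P3=I  mem[L5]=30
3. P3: store L1 := 31  bus=[BusRdX]  L1: P0=I P1=I P2=I P3=M  mem[L1]=80
4. P2: load  L4  bus=[BusRd]  L4: P0=I P1=I P2=S P3=I  mem[L4]=50
5. P0: store L6 := 48  bus=[BusRdX]  L6: P0=M P1=I P2=I P3=I  mem[L6]=60
6. P3: store L7 := 91  bus=[BusRdX]  L7: P0=I P1=I P2=I P3=M  mem[L7]=80
7. P1: store L1 := 76  bus=[BusRdX,Flush]  L1: P0=I P1=M P2=I P3=I  mem[L1]=31
8. P2: store L6 := 88  bus=[BusRdX,Flush]  L6: P0=I P1=I P2=M P3=I  mem[L6]=48
9. P1: load  L6  bus=[BusRd,Flush]  L6: P0=I P1=S P2=S P3=I  mem[L6]=88
10. P3: load  L1  bus=[BusRd,Flush]  L1: P0=I P1=S P2=I P3=S  mem[L1]=76
11. P2: load  L6  bus=[-]  L6: P0=I P1=S P2=S P3=I  mem[L6]=88
12. P2: load  L1  bus=[BusRd]  L1: P0=I P1=S P2=S P3=S  mem[L1]=76
13. P2: store L4 := 65  bus=[BusRdX]  L4: P0=I P1=I P2=M P3=I  mem[L4]=50
14. P0: store L2 := 96  bus=[BusRdX]  L2: P0=M P1=I P2=I P3=I  mem[L2]=30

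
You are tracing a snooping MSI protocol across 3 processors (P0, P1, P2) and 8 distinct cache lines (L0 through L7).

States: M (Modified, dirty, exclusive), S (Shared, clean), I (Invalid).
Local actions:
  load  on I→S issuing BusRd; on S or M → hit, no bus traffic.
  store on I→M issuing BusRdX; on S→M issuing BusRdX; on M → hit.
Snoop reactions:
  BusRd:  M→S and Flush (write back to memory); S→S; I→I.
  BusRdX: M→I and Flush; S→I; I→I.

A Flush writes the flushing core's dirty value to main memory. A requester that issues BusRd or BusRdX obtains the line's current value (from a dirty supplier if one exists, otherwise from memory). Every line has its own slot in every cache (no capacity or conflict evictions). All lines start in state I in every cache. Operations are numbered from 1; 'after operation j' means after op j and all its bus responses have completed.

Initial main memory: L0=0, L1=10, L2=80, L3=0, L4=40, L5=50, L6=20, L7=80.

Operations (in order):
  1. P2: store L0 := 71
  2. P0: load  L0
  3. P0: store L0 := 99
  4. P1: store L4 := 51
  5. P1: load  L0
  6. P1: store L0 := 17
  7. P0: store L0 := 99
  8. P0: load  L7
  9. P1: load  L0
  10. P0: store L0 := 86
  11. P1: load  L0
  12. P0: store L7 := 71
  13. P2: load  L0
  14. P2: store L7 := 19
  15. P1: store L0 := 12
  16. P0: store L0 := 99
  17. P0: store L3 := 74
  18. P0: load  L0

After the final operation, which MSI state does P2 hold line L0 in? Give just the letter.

state = I

step 1: P2: store L0 := 71  ⟶  IIM  (L0)  txn=BusRdX  M[L0]=0
step 2: P0: load  L0  ⟶  SIS  (L0)  txn=BusRd+Flush  M[L0]=71
step 3: P0: store L0 := 99  ⟶  MII  (L0)  txn=BusRdX  M[L0]=71
step 4: P1: store L4 := 51  ⟶  IMI  (L4)  txn=BusRdX  M[L4]=40
step 5: P1: load  L0  ⟶  SSI  (L0)  txn=BusRd+Flush  M[L0]=99
step 6: P1: store L0 := 17  ⟶  IMI  (L0)  txn=BusRdX  M[L0]=99
step 7: P0: store L0 := 99  ⟶  MII  (L0)  txn=BusRdX+Flush  M[L0]=17
step 8: P0: load  L7  ⟶  SII  (L7)  txn=BusRd  M[L7]=80
step 9: P1: load  L0  ⟶  SSI  (L0)  txn=BusRd+Flush  M[L0]=99
step 10: P0: store L0 := 86  ⟶  MII  (L0)  txn=BusRdX  M[L0]=99
step 11: P1: load  L0  ⟶  SSI  (L0)  txn=BusRd+Flush  M[L0]=86
step 12: P0: store L7 := 71  ⟶  MII  (L7)  txn=BusRdX  M[L7]=80
step 13: P2: load  L0  ⟶  SSS  (L0)  txn=BusRd  M[L0]=86
step 14: P2: store L7 := 19  ⟶  IIM  (L7)  txn=BusRdX+Flush  M[L7]=71
step 15: P1: store L0 := 12  ⟶  IMI  (L0)  txn=BusRdX  M[L0]=86
step 16: P0: store L0 := 99  ⟶  MII  (L0)  txn=BusRdX+Flush  M[L0]=12
step 17: P0: store L3 := 74  ⟶  MII  (L3)  txn=BusRdX  M[L3]=0
step 18: P0: load  L0  ⟶  MII  (L0)  txn=∅  M[L0]=12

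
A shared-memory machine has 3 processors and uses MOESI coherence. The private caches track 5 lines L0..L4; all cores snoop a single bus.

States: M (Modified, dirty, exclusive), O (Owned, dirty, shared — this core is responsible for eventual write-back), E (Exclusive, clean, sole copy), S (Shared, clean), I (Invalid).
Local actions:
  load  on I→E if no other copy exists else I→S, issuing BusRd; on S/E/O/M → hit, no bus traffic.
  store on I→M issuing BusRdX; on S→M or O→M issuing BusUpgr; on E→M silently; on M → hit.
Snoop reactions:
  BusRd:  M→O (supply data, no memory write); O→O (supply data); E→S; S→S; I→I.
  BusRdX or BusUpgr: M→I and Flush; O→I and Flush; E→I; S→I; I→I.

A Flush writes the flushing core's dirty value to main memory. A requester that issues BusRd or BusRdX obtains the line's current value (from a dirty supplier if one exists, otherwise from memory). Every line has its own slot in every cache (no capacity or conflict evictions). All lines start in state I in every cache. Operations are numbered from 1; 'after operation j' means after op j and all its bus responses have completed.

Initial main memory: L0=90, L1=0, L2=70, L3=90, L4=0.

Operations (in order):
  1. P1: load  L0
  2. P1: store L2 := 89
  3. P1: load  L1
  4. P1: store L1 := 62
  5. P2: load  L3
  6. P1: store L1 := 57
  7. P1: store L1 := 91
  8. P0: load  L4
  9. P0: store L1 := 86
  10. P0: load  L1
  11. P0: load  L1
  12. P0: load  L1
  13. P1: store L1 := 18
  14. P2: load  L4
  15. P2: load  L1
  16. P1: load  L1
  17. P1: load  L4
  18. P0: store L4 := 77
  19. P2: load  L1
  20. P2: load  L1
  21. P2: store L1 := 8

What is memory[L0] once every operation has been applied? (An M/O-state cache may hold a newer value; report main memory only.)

memory[L0] = 90

  op1 P1: load  L0 → I/E/I on L0; bus BusRd; mem=90
  op2 P1: store L2 := 89 → I/M/I on L2; bus BusRdX; mem=70
  op3 P1: load  L1 → I/E/I on L1; bus BusRd; mem=0
  op4 P1: store L1 := 62 → I/M/I on L1; bus (none); mem=0
  op5 P2: load  L3 → I/I/E on L3; bus BusRd; mem=90
  op6 P1: store L1 := 57 → I/M/I on L1; bus (none); mem=0
  op7 P1: store L1 := 91 → I/M/I on L1; bus (none); mem=0
  op8 P0: load  L4 → E/I/I on L4; bus BusRd; mem=0
  op9 P0: store L1 := 86 → M/I/I on L1; bus BusRdX Flush; mem=91
  op10 P0: load  L1 → M/I/I on L1; bus (none); mem=91
  op11 P0: load  L1 → M/I/I on L1; bus (none); mem=91
  op12 P0: load  L1 → M/I/I on L1; bus (none); mem=91
  op13 P1: store L1 := 18 → I/M/I on L1; bus BusRdX Flush; mem=86
  op14 P2: load  L4 → S/I/S on L4; bus BusRd; mem=0
  op15 P2: load  L1 → I/O/S on L1; bus BusRd; mem=86
  op16 P1: load  L1 → I/O/S on L1; bus (none); mem=86
  op17 P1: load  L4 → S/S/S on L4; bus BusRd; mem=0
  op18 P0: store L4 := 77 → M/I/I on L4; bus BusUpgr; mem=0
  op19 P2: load  L1 → I/O/S on L1; bus (none); mem=86
  op20 P2: load  L1 → I/O/S on L1; bus (none); mem=86
  op21 P2: store L1 := 8 → I/I/M on L1; bus BusUpgr Flush; mem=18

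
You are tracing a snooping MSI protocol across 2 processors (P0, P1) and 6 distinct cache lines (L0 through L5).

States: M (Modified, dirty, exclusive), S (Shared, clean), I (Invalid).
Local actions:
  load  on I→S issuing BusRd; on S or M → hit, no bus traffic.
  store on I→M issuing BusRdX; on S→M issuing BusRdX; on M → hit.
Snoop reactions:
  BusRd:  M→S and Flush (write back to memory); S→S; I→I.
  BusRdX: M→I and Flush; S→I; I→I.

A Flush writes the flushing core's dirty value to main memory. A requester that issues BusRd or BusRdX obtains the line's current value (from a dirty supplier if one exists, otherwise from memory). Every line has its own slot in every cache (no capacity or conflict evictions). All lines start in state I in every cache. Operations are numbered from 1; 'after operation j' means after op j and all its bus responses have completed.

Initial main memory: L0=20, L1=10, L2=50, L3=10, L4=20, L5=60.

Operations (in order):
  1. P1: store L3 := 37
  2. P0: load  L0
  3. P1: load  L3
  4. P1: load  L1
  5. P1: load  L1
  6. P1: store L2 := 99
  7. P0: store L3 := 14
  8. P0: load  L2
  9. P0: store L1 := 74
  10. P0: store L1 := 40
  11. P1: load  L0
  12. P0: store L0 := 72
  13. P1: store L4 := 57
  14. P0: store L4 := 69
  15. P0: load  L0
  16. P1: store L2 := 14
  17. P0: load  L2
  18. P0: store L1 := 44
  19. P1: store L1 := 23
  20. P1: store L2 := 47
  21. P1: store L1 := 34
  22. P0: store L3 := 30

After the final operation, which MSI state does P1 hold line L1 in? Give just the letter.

  op1 P1: store L3 := 37 → I/M on L3; bus BusRdX; mem=10
  op2 P0: load  L0 → S/I on L0; bus BusRd; mem=20
  op3 P1: load  L3 → I/M on L3; bus (none); mem=10
  op4 P1: load  L1 → I/S on L1; bus BusRd; mem=10
  op5 P1: load  L1 → I/S on L1; bus (none); mem=10
  op6 P1: store L2 := 99 → I/M on L2; bus BusRdX; mem=50
  op7 P0: store L3 := 14 → M/I on L3; bus BusRdX Flush; mem=37
  op8 P0: load  L2 → S/S on L2; bus BusRd Flush; mem=99
  op9 P0: store L1 := 74 → M/I on L1; bus BusRdX; mem=10
  op10 P0: store L1 := 40 → M/I on L1; bus (none); mem=10
  op11 P1: load  L0 → S/S on L0; bus BusRd; mem=20
  op12 P0: store L0 := 72 → M/I on L0; bus BusRdX; mem=20
  op13 P1: store L4 := 57 → I/M on L4; bus BusRdX; mem=20
  op14 P0: store L4 := 69 → M/I on L4; bus BusRdX Flush; mem=57
  op15 P0: load  L0 → M/I on L0; bus (none); mem=20
  op16 P1: store L2 := 14 → I/M on L2; bus BusRdX; mem=99
  op17 P0: load  L2 → S/S on L2; bus BusRd Flush; mem=14
  op18 P0: store L1 := 44 → M/I on L1; bus (none); mem=10
  op19 P1: store L1 := 23 → I/M on L1; bus BusRdX Flush; mem=44
  op20 P1: store L2 := 47 → I/M on L2; bus BusRdX; mem=14
  op21 P1: store L1 := 34 → I/M on L1; bus (none); mem=44
  op22 P0: store L3 := 30 → M/I on L3; bus (none); mem=37

state = M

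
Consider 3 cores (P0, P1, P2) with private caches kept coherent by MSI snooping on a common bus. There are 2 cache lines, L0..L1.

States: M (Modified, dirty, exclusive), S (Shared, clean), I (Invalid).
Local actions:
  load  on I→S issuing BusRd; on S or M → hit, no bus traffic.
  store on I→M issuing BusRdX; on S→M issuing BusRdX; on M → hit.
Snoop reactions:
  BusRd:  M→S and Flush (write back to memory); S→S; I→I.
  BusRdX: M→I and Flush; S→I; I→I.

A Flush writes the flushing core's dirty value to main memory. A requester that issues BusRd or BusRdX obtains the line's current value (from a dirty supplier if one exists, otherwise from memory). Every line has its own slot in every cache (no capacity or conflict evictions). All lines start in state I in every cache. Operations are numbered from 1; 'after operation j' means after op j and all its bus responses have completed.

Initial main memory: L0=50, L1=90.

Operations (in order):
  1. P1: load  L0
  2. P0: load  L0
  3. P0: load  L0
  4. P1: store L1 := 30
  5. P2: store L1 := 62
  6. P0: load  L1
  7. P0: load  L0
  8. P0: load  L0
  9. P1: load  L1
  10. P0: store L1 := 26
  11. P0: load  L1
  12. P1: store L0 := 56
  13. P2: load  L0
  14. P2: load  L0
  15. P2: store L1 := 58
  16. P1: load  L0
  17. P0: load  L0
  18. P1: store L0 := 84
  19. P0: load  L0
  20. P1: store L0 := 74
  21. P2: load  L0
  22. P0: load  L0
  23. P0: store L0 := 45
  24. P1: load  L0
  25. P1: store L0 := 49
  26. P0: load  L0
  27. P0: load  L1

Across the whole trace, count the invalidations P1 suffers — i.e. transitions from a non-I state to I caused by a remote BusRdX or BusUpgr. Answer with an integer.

  op1 P1: load  L0 → I/S/I on L0; bus BusRd; mem=50
  op2 P0: load  L0 → S/S/I on L0; bus BusRd; mem=50
  op3 P0: load  L0 → S/S/I on L0; bus (none); mem=50
  op4 P1: store L1 := 30 → I/M/I on L1; bus BusRdX; mem=90
  op5 P2: store L1 := 62 → I/I/M on L1; bus BusRdX Flush; mem=30
  op6 P0: load  L1 → S/I/S on L1; bus BusRd Flush; mem=62
  op7 P0: load  L0 → S/S/I on L0; bus (none); mem=50
  op8 P0: load  L0 → S/S/I on L0; bus (none); mem=50
  op9 P1: load  L1 → S/S/S on L1; bus BusRd; mem=62
  op10 P0: store L1 := 26 → M/I/I on L1; bus BusRdX; mem=62
  op11 P0: load  L1 → M/I/I on L1; bus (none); mem=62
  op12 P1: store L0 := 56 → I/M/I on L0; bus BusRdX; mem=50
  op13 P2: load  L0 → I/S/S on L0; bus BusRd Flush; mem=56
  op14 P2: load  L0 → I/S/S on L0; bus (none); mem=56
  op15 P2: store L1 := 58 → I/I/M on L1; bus BusRdX Flush; mem=26
  op16 P1: load  L0 → I/S/S on L0; bus (none); mem=56
  op17 P0: load  L0 → S/S/S on L0; bus BusRd; mem=56
  op18 P1: store L0 := 84 → I/M/I on L0; bus BusRdX; mem=56
  op19 P0: load  L0 → S/S/I on L0; bus BusRd Flush; mem=84
  op20 P1: store L0 := 74 → I/M/I on L0; bus BusRdX; mem=84
  op21 P2: load  L0 → I/S/S on L0; bus BusRd Flush; mem=74
  op22 P0: load  L0 → S/S/S on L0; bus BusRd; mem=74
  op23 P0: store L0 := 45 → M/I/I on L0; bus BusRdX; mem=74
  op24 P1: load  L0 → S/S/I on L0; bus BusRd Flush; mem=45
  op25 P1: store L0 := 49 → I/M/I on L0; bus BusRdX; mem=45
  op26 P0: load  L0 → S/S/I on L0; bus BusRd Flush; mem=49
  op27 P0: load  L1 → S/I/S on L1; bus BusRd Flush; mem=58

invalidations = 3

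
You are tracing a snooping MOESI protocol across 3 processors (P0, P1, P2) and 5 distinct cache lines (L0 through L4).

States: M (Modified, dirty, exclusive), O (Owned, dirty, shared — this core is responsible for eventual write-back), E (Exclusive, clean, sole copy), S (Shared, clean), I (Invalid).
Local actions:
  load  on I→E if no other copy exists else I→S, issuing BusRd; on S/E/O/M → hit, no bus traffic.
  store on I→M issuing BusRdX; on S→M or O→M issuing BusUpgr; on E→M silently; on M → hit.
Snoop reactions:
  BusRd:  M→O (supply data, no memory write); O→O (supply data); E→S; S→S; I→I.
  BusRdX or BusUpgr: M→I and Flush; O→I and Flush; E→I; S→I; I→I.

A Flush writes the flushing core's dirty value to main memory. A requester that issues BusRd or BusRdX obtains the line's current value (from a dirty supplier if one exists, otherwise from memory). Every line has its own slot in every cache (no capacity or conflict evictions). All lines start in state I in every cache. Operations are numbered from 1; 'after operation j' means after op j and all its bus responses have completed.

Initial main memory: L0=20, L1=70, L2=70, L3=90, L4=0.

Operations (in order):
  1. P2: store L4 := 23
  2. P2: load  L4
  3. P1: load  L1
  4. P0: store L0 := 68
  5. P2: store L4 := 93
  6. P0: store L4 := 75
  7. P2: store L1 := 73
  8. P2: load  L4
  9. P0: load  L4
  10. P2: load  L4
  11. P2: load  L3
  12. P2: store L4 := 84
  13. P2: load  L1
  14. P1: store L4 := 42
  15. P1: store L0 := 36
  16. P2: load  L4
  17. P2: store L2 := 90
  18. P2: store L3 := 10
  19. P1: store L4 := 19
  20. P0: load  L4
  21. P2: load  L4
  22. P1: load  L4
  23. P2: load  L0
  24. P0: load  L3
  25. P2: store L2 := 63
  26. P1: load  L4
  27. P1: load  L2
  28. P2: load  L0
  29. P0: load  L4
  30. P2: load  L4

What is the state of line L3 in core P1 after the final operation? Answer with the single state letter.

  op1 P2: store L4 := 23 → I/I/M on L4; bus BusRdX; mem=0
  op2 P2: load  L4 → I/I/M on L4; bus (none); mem=0
  op3 P1: load  L1 → I/E/I on L1; bus BusRd; mem=70
  op4 P0: store L0 := 68 → M/I/I on L0; bus BusRdX; mem=20
  op5 P2: store L4 := 93 → I/I/M on L4; bus (none); mem=0
  op6 P0: store L4 := 75 → M/I/I on L4; bus BusRdX Flush; mem=93
  op7 P2: store L1 := 73 → I/I/M on L1; bus BusRdX; mem=70
  op8 P2: load  L4 → O/I/S on L4; bus BusRd; mem=93
  op9 P0: load  L4 → O/I/S on L4; bus (none); mem=93
  op10 P2: load  L4 → O/I/S on L4; bus (none); mem=93
  op11 P2: load  L3 → I/I/E on L3; bus BusRd; mem=90
  op12 P2: store L4 := 84 → I/I/M on L4; bus BusUpgr Flush; mem=75
  op13 P2: load  L1 → I/I/M on L1; bus (none); mem=70
  op14 P1: store L4 := 42 → I/M/I on L4; bus BusRdX Flush; mem=84
  op15 P1: store L0 := 36 → I/M/I on L0; bus BusRdX Flush; mem=68
  op16 P2: load  L4 → I/O/S on L4; bus BusRd; mem=84
  op17 P2: store L2 := 90 → I/I/M on L2; bus BusRdX; mem=70
  op18 P2: store L3 := 10 → I/I/M on L3; bus (none); mem=90
  op19 P1: store L4 := 19 → I/M/I on L4; bus BusUpgr; mem=84
  op20 P0: load  L4 → S/O/I on L4; bus BusRd; mem=84
  op21 P2: load  L4 → S/O/S on L4; bus BusRd; mem=84
  op22 P1: load  L4 → S/O/S on L4; bus (none); mem=84
  op23 P2: load  L0 → I/O/S on L0; bus BusRd; mem=68
  op24 P0: load  L3 → S/I/O on L3; bus BusRd; mem=90
  op25 P2: store L2 := 63 → I/I/M on L2; bus (none); mem=70
  op26 P1: load  L4 → S/O/S on L4; bus (none); mem=84
  op27 P1: load  L2 → I/S/O on L2; bus BusRd; mem=70
  op28 P2: load  L0 → I/O/S on L0; bus (none); mem=68
  op29 P0: load  L4 → S/O/S on L4; bus (none); mem=84
  op30 P2: load  L4 → S/O/S on L4; bus (none); mem=84

state = I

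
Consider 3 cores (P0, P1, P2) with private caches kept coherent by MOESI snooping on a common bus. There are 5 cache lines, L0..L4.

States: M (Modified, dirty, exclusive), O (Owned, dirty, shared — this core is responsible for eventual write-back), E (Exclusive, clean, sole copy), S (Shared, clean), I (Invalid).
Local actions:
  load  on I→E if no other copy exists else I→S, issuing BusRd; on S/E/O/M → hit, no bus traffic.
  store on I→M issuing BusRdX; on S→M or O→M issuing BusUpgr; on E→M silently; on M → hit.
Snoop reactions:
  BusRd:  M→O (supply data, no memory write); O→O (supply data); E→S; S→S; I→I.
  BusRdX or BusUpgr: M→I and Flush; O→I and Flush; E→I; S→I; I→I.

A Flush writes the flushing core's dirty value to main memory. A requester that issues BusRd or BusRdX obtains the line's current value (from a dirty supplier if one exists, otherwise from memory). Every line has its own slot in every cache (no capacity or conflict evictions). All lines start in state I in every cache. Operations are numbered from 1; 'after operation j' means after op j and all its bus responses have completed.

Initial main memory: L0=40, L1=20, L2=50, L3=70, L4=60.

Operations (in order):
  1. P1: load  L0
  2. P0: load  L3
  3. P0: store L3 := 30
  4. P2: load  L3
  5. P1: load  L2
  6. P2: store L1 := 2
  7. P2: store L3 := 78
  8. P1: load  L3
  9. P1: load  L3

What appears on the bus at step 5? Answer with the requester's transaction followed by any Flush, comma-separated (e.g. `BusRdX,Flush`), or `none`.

step 1: P1: load  L0  ⟶  IEI  (L0)  txn=BusRd  M[L0]=40
step 2: P0: load  L3  ⟶  EII  (L3)  txn=BusRd  M[L3]=70
step 3: P0: store L3 := 30  ⟶  MII  (L3)  txn=∅  M[L3]=70
step 4: P2: load  L3  ⟶  OIS  (L3)  txn=BusRd  M[L3]=70
step 5: P1: load  L2  ⟶  IEI  (L2)  txn=BusRd  M[L2]=50
step 6: P2: store L1 := 2  ⟶  IIM  (L1)  txn=BusRdX  M[L1]=20
step 7: P2: store L3 := 78  ⟶  IIM  (L3)  txn=BusUpgr+Flush  M[L3]=30
step 8: P1: load  L3  ⟶  ISO  (L3)  txn=BusRd  M[L3]=30
step 9: P1: load  L3  ⟶  ISO  (L3)  txn=∅  M[L3]=30

bus = BusRd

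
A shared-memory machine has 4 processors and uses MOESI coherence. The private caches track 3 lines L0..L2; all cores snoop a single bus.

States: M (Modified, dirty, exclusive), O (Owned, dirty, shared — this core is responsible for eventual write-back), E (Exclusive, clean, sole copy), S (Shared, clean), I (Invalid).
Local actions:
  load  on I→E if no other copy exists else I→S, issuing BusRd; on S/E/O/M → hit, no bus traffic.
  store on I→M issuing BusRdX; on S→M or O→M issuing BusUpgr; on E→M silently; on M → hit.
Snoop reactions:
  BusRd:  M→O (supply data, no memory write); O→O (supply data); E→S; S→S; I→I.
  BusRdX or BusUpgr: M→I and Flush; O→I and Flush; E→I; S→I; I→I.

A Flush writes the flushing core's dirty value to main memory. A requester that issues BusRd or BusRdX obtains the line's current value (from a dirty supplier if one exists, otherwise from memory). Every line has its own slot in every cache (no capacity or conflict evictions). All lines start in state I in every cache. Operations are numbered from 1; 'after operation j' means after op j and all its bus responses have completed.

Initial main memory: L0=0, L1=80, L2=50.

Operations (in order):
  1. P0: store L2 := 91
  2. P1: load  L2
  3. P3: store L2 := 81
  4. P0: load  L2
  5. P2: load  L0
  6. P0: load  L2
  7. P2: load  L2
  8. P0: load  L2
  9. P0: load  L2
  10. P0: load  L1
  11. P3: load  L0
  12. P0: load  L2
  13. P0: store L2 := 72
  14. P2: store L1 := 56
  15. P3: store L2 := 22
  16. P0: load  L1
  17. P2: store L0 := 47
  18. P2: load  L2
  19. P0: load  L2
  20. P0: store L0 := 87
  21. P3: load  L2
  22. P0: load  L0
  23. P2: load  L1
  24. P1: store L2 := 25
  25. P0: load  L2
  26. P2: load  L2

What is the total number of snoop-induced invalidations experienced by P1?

invalidations = 1

[1] P0: store L2 := 91 | P0:M(91), P1:I, P2:I, P3:I | bus: BusRdX
[2] P1: load  L2 | P0:O(91), P1:S(91), P2:I, P3:I | bus: BusRd
[3] P3: store L2 := 81 | P0:I, P1:I, P2:I, P3:M(81) | bus: BusRdX,Flush
[4] P0: load  L2 | P0:S(81), P1:I, P2:I, P3:O(81) | bus: BusRd
[5] P2: load  L0 | P0:I, P1:I, P2:E(0), P3:I | bus: BusRd
[6] P0: load  L2 | P0:S(81), P1:I, P2:I, P3:O(81) | bus: none
[7] P2: load  L2 | P0:S(81), P1:I, P2:S(81), P3:O(81) | bus: BusRd
[8] P0: load  L2 | P0:S(81), P1:I, P2:S(81), P3:O(81) | bus: none
[9] P0: load  L2 | P0:S(81), P1:I, P2:S(81), P3:O(81) | bus: none
[10] P0: load  L1 | P0:E(80), P1:I, P2:I, P3:I | bus: BusRd
[11] P3: load  L0 | P0:I, P1:I, P2:S(0), P3:S(0) | bus: BusRd
[12] P0: load  L2 | P0:S(81), P1:I, P2:S(81), P3:O(81) | bus: none
[13] P0: store L2 := 72 | P0:M(72), P1:I, P2:I, P3:I | bus: BusUpgr,Flush
[14] P2: store L1 := 56 | P0:I, P1:I, P2:M(56), P3:I | bus: BusRdX
[15] P3: store L2 := 22 | P0:I, P1:I, P2:I, P3:M(22) | bus: BusRdX,Flush
[16] P0: load  L1 | P0:S(56), P1:I, P2:O(56), P3:I | bus: BusRd
[17] P2: store L0 := 47 | P0:I, P1:I, P2:M(47), P3:I | bus: BusUpgr
[18] P2: load  L2 | P0:I, P1:I, P2:S(22), P3:O(22) | bus: BusRd
[19] P0: load  L2 | P0:S(22), P1:I, P2:S(22), P3:O(22) | bus: BusRd
[20] P0: store L0 := 87 | P0:M(87), P1:I, P2:I, P3:I | bus: BusRdX,Flush
[21] P3: load  L2 | P0:S(22), P1:I, P2:S(22), P3:O(22) | bus: none
[22] P0: load  L0 | P0:M(87), P1:I, P2:I, P3:I | bus: none
[23] P2: load  L1 | P0:S(56), P1:I, P2:O(56), P3:I | bus: none
[24] P1: store L2 := 25 | P0:I, P1:M(25), P2:I, P3:I | bus: BusRdX,Flush
[25] P0: load  L2 | P0:S(25), P1:O(25), P2:I, P3:I | bus: BusRd
[26] P2: load  L2 | P0:S(25), P1:O(25), P2:S(25), P3:I | bus: BusRd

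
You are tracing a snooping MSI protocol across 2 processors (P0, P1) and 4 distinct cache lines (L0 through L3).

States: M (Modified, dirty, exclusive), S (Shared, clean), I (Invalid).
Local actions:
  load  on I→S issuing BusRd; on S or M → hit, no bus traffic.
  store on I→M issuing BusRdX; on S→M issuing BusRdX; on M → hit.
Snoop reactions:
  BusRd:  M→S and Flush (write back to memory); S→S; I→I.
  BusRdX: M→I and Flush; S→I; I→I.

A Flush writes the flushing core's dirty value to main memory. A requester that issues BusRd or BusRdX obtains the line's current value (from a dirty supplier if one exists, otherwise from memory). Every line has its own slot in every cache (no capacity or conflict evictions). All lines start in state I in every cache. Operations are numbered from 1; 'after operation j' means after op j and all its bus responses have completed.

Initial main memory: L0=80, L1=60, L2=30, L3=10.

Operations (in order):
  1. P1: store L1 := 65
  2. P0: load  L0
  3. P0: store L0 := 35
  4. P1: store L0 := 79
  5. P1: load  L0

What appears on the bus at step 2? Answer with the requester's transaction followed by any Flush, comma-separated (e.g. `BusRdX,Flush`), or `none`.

  op1 P1: store L1 := 65 → I/M on L1; bus BusRdX; mem=60
  op2 P0: load  L0 → S/I on L0; bus BusRd; mem=80
  op3 P0: store L0 := 35 → M/I on L0; bus BusRdX; mem=80
  op4 P1: store L0 := 79 → I/M on L0; bus BusRdX Flush; mem=35
  op5 P1: load  L0 → I/M on L0; bus (none); mem=35

bus = BusRd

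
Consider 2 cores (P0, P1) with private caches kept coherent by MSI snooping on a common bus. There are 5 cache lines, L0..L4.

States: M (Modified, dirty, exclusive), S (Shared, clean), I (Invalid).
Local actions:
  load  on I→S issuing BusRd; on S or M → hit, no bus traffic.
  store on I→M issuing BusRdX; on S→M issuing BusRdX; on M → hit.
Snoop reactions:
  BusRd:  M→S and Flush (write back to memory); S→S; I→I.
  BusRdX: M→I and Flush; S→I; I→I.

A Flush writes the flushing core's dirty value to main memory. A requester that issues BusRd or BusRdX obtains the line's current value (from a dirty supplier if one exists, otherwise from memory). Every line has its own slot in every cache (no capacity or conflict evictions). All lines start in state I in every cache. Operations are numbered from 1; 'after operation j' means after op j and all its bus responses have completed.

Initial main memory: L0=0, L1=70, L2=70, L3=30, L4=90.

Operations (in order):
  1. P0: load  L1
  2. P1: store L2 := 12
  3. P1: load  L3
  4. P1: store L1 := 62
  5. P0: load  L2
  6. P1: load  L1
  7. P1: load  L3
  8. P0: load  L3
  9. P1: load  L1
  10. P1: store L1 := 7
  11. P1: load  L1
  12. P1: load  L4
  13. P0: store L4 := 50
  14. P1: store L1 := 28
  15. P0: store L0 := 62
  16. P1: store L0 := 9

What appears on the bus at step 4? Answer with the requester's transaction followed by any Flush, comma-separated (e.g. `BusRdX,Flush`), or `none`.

bus = BusRdX

  op1 P0: load  L1 → S/I on L1; bus BusRd; mem=70
  op2 P1: store L2 := 12 → I/M on L2; bus BusRdX; mem=70
  op3 P1: load  L3 → I/S on L3; bus BusRd; mem=30
  op4 P1: store L1 := 62 → I/M on L1; bus BusRdX; mem=70
  op5 P0: load  L2 → S/S on L2; bus BusRd Flush; mem=12
  op6 P1: load  L1 → I/M on L1; bus (none); mem=70
  op7 P1: load  L3 → I/S on L3; bus (none); mem=30
  op8 P0: load  L3 → S/S on L3; bus BusRd; mem=30
  op9 P1: load  L1 → I/M on L1; bus (none); mem=70
  op10 P1: store L1 := 7 → I/M on L1; bus (none); mem=70
  op11 P1: load  L1 → I/M on L1; bus (none); mem=70
  op12 P1: load  L4 → I/S on L4; bus BusRd; mem=90
  op13 P0: store L4 := 50 → M/I on L4; bus BusRdX; mem=90
  op14 P1: store L1 := 28 → I/M on L1; bus (none); mem=70
  op15 P0: store L0 := 62 → M/I on L0; bus BusRdX; mem=0
  op16 P1: store L0 := 9 → I/M on L0; bus BusRdX Flush; mem=62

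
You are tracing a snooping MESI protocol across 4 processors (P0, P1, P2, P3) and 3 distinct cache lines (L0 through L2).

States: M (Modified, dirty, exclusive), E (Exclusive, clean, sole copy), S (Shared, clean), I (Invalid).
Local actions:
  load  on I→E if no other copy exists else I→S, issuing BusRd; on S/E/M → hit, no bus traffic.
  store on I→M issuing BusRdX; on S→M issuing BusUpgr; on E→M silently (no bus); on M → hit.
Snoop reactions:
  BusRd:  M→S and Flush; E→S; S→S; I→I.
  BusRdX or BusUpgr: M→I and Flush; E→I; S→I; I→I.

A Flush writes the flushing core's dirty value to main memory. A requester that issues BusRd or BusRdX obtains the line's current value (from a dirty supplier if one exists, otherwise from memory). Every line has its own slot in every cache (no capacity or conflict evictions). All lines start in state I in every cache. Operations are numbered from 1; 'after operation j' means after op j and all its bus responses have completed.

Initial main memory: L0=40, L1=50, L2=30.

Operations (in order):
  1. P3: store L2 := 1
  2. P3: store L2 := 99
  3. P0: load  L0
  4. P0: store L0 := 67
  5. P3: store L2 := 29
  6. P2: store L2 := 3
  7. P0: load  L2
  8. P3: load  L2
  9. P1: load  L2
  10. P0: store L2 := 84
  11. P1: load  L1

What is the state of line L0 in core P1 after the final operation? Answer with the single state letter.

state = I

  op1 P3: store L2 := 1 → I/I/I/M on L2; bus BusRdX; mem=30
  op2 P3: store L2 := 99 → I/I/I/M on L2; bus (none); mem=30
  op3 P0: load  L0 → E/I/I/I on L0; bus BusRd; mem=40
  op4 P0: store L0 := 67 → M/I/I/I on L0; bus (none); mem=40
  op5 P3: store L2 := 29 → I/I/I/M on L2; bus (none); mem=30
  op6 P2: store L2 := 3 → I/I/M/I on L2; bus BusRdX Flush; mem=29
  op7 P0: load  L2 → S/I/S/I on L2; bus BusRd Flush; mem=3
  op8 P3: load  L2 → S/I/S/S on L2; bus BusRd; mem=3
  op9 P1: load  L2 → S/S/S/S on L2; bus BusRd; mem=3
  op10 P0: store L2 := 84 → M/I/I/I on L2; bus BusUpgr; mem=3
  op11 P1: load  L1 → I/E/I/I on L1; bus BusRd; mem=50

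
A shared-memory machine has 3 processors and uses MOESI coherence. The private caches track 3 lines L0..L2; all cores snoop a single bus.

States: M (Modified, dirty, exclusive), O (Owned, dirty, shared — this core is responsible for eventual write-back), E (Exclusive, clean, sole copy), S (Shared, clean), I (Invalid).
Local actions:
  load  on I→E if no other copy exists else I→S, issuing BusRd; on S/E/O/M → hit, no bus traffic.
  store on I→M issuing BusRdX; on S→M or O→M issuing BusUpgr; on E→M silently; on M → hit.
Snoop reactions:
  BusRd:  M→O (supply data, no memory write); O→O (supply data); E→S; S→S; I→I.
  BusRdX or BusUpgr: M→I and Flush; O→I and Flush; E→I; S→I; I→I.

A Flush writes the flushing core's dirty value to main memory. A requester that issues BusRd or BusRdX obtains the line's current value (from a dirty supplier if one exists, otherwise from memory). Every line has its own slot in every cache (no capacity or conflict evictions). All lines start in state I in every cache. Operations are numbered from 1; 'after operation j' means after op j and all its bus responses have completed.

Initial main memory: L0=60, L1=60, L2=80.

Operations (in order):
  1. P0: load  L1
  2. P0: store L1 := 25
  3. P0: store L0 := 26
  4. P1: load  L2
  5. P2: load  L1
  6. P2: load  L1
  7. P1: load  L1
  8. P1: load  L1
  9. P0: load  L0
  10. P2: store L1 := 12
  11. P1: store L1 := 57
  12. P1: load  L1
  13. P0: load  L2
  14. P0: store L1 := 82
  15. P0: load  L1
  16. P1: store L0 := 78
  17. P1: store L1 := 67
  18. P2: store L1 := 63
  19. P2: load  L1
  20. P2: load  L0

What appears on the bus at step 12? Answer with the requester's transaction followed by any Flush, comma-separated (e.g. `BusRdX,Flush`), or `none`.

bus = none

[1] P0: load  L1 | P0:E(60), P1:I, P2:I | bus: BusRd
[2] P0: store L1 := 25 | P0:M(25), P1:I, P2:I | bus: none
[3] P0: store L0 := 26 | P0:M(26), P1:I, P2:I | bus: BusRdX
[4] P1: load  L2 | P0:I, P1:E(80), P2:I | bus: BusRd
[5] P2: load  L1 | P0:O(25), P1:I, P2:S(25) | bus: BusRd
[6] P2: load  L1 | P0:O(25), P1:I, P2:S(25) | bus: none
[7] P1: load  L1 | P0:O(25), P1:S(25), P2:S(25) | bus: BusRd
[8] P1: load  L1 | P0:O(25), P1:S(25), P2:S(25) | bus: none
[9] P0: load  L0 | P0:M(26), P1:I, P2:I | bus: none
[10] P2: store L1 := 12 | P0:I, P1:I, P2:M(12) | bus: BusUpgr,Flush
[11] P1: store L1 := 57 | P0:I, P1:M(57), P2:I | bus: BusRdX,Flush
[12] P1: load  L1 | P0:I, P1:M(57), P2:I | bus: none
[13] P0: load  L2 | P0:S(80), P1:S(80), P2:I | bus: BusRd
[14] P0: store L1 := 82 | P0:M(82), P1:I, P2:I | bus: BusRdX,Flush
[15] P0: load  L1 | P0:M(82), P1:I, P2:I | bus: none
[16] P1: store L0 := 78 | P0:I, P1:M(78), P2:I | bus: BusRdX,Flush
[17] P1: store L1 := 67 | P0:I, P1:M(67), P2:I | bus: BusRdX,Flush
[18] P2: store L1 := 63 | P0:I, P1:I, P2:M(63) | bus: BusRdX,Flush
[19] P2: load  L1 | P0:I, P1:I, P2:M(63) | bus: none
[20] P2: load  L0 | P0:I, P1:O(78), P2:S(78) | bus: BusRd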